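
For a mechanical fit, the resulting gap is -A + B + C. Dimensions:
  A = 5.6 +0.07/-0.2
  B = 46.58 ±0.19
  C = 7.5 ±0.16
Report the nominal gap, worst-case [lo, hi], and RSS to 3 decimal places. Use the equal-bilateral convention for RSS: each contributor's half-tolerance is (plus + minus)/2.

Stack each dimension's contribution:
  -A: nom -5.600 → Σnom=-5.600; wc +0.200/-0.070 → slack +0.200/-0.070; half-tol=0.135, Σhalf²=0.018225
  +B: nom +46.580 → Σnom=40.980; wc +0.190/-0.190 → slack +0.390/-0.260; half-tol=0.190, Σhalf²=0.054325
  +C: nom +7.500 → Σnom=48.480; wc +0.160/-0.160 → slack +0.550/-0.420; half-tol=0.160, Σhalf²=0.079925
Nominal = 48.480. Worst-case = [48.480 - 0.420, 48.480 + 0.550] = [48.060, 49.030]. RSS = √0.079925 = 0.283.

nominal=48.480 wc=[48.060,49.030] rss=0.283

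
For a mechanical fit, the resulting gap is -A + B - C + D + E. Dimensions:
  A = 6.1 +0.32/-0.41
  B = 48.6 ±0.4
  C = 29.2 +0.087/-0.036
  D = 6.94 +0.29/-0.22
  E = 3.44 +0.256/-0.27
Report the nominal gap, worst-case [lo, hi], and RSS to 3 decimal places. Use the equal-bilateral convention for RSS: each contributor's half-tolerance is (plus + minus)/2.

nominal=23.680 wc=[22.383,25.072] rss=0.657

Stack each dimension's contribution:
  -A: nom -6.100 → Σnom=-6.100; wc +0.410/-0.320 → slack +0.410/-0.320; half-tol=0.365, Σhalf²=0.133225
  +B: nom +48.600 → Σnom=42.500; wc +0.400/-0.400 → slack +0.810/-0.720; half-tol=0.400, Σhalf²=0.293225
  -C: nom -29.200 → Σnom=13.300; wc +0.036/-0.087 → slack +0.846/-0.807; half-tol=0.061, Σhalf²=0.297007
  +D: nom +6.940 → Σnom=20.240; wc +0.290/-0.220 → slack +1.136/-1.027; half-tol=0.255, Σhalf²=0.362032
  +E: nom +3.440 → Σnom=23.680; wc +0.256/-0.270 → slack +1.392/-1.297; half-tol=0.263, Σhalf²=0.431201
Nominal = 23.680. Worst-case = [23.680 - 1.297, 23.680 + 1.392] = [22.383, 25.072]. RSS = √0.431201 = 0.657.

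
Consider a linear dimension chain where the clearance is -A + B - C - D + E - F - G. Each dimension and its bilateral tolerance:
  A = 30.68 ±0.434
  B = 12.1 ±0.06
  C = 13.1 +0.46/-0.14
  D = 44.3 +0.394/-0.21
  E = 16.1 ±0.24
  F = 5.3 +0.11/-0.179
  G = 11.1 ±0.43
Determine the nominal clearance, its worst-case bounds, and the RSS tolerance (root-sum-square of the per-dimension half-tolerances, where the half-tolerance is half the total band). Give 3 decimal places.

nominal=-76.280 wc=[-78.408,-74.587] rss=0.798

Stack each dimension's contribution:
  -A: nom -30.680 → Σnom=-30.680; wc +0.434/-0.434 → slack +0.434/-0.434; half-tol=0.434, Σhalf²=0.188356
  +B: nom +12.100 → Σnom=-18.580; wc +0.060/-0.060 → slack +0.494/-0.494; half-tol=0.060, Σhalf²=0.191956
  -C: nom -13.100 → Σnom=-31.680; wc +0.140/-0.460 → slack +0.634/-0.954; half-tol=0.300, Σhalf²=0.281956
  -D: nom -44.300 → Σnom=-75.980; wc +0.210/-0.394 → slack +0.844/-1.348; half-tol=0.302, Σhalf²=0.373160
  +E: nom +16.100 → Σnom=-59.880; wc +0.240/-0.240 → slack +1.084/-1.588; half-tol=0.240, Σhalf²=0.430760
  -F: nom -5.300 → Σnom=-65.180; wc +0.179/-0.110 → slack +1.263/-1.698; half-tol=0.144, Σhalf²=0.451640
  -G: nom -11.100 → Σnom=-76.280; wc +0.430/-0.430 → slack +1.693/-2.128; half-tol=0.430, Σhalf²=0.636540
Nominal = -76.280. Worst-case = [-76.280 - 2.128, -76.280 + 1.693] = [-78.408, -74.587]. RSS = √0.636540 = 0.798.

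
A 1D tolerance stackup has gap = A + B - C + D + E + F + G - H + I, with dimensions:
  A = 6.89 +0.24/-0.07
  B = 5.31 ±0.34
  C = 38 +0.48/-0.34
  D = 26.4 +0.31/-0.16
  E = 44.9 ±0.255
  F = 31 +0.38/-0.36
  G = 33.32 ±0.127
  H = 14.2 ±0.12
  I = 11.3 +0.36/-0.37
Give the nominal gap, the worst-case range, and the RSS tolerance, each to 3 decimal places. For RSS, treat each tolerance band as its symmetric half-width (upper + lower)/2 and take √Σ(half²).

Stack each dimension's contribution:
  +A: nom +6.890 → Σnom=6.890; wc +0.240/-0.070 → slack +0.240/-0.070; half-tol=0.155, Σhalf²=0.024025
  +B: nom +5.310 → Σnom=12.200; wc +0.340/-0.340 → slack +0.580/-0.410; half-tol=0.340, Σhalf²=0.139625
  -C: nom -38.000 → Σnom=-25.800; wc +0.340/-0.480 → slack +0.920/-0.890; half-tol=0.410, Σhalf²=0.307725
  +D: nom +26.400 → Σnom=0.600; wc +0.310/-0.160 → slack +1.230/-1.050; half-tol=0.235, Σhalf²=0.362950
  +E: nom +44.900 → Σnom=45.500; wc +0.255/-0.255 → slack +1.485/-1.305; half-tol=0.255, Σhalf²=0.427975
  +F: nom +31.000 → Σnom=76.500; wc +0.380/-0.360 → slack +1.865/-1.665; half-tol=0.370, Σhalf²=0.564875
  +G: nom +33.320 → Σnom=109.820; wc +0.127/-0.127 → slack +1.992/-1.792; half-tol=0.127, Σhalf²=0.581004
  -H: nom -14.200 → Σnom=95.620; wc +0.120/-0.120 → slack +2.112/-1.912; half-tol=0.120, Σhalf²=0.595404
  +I: nom +11.300 → Σnom=106.920; wc +0.360/-0.370 → slack +2.472/-2.282; half-tol=0.365, Σhalf²=0.728629
Nominal = 106.920. Worst-case = [106.920 - 2.282, 106.920 + 2.472] = [104.638, 109.392]. RSS = √0.728629 = 0.854.

nominal=106.920 wc=[104.638,109.392] rss=0.854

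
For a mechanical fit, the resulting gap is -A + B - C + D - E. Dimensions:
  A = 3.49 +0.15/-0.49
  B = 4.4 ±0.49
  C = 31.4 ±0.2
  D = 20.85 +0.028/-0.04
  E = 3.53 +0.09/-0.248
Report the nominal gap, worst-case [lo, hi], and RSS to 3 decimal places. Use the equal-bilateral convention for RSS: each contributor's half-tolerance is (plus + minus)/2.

nominal=-13.170 wc=[-14.140,-11.714] rss=0.642

Stack each dimension's contribution:
  -A: nom -3.490 → Σnom=-3.490; wc +0.490/-0.150 → slack +0.490/-0.150; half-tol=0.320, Σhalf²=0.102400
  +B: nom +4.400 → Σnom=0.910; wc +0.490/-0.490 → slack +0.980/-0.640; half-tol=0.490, Σhalf²=0.342500
  -C: nom -31.400 → Σnom=-30.490; wc +0.200/-0.200 → slack +1.180/-0.840; half-tol=0.200, Σhalf²=0.382500
  +D: nom +20.850 → Σnom=-9.640; wc +0.028/-0.040 → slack +1.208/-0.880; half-tol=0.034, Σhalf²=0.383656
  -E: nom -3.530 → Σnom=-13.170; wc +0.248/-0.090 → slack +1.456/-0.970; half-tol=0.169, Σhalf²=0.412217
Nominal = -13.170. Worst-case = [-13.170 - 0.970, -13.170 + 1.456] = [-14.140, -11.714]. RSS = √0.412217 = 0.642.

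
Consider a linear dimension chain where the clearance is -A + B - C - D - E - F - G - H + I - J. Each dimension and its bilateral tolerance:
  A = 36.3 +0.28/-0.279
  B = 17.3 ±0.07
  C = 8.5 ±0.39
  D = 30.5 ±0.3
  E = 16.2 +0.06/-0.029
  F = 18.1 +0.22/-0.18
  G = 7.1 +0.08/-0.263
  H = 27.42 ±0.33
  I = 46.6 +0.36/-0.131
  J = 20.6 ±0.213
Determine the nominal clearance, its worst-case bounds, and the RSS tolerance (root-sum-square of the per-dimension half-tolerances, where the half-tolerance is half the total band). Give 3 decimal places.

Stack each dimension's contribution:
  -A: nom -36.300 → Σnom=-36.300; wc +0.279/-0.280 → slack +0.279/-0.280; half-tol=0.280, Σhalf²=0.078120
  +B: nom +17.300 → Σnom=-19.000; wc +0.070/-0.070 → slack +0.349/-0.350; half-tol=0.070, Σhalf²=0.083020
  -C: nom -8.500 → Σnom=-27.500; wc +0.390/-0.390 → slack +0.739/-0.740; half-tol=0.390, Σhalf²=0.235120
  -D: nom -30.500 → Σnom=-58.000; wc +0.300/-0.300 → slack +1.039/-1.040; half-tol=0.300, Σhalf²=0.325120
  -E: nom -16.200 → Σnom=-74.200; wc +0.029/-0.060 → slack +1.068/-1.100; half-tol=0.044, Σhalf²=0.327101
  -F: nom -18.100 → Σnom=-92.300; wc +0.180/-0.220 → slack +1.248/-1.320; half-tol=0.200, Σhalf²=0.367101
  -G: nom -7.100 → Σnom=-99.400; wc +0.263/-0.080 → slack +1.511/-1.400; half-tol=0.172, Σhalf²=0.396513
  -H: nom -27.420 → Σnom=-126.820; wc +0.330/-0.330 → slack +1.841/-1.730; half-tol=0.330, Σhalf²=0.505413
  +I: nom +46.600 → Σnom=-80.220; wc +0.360/-0.131 → slack +2.201/-1.861; half-tol=0.245, Σhalf²=0.565683
  -J: nom -20.600 → Σnom=-100.820; wc +0.213/-0.213 → slack +2.414/-2.074; half-tol=0.213, Σhalf²=0.611052
Nominal = -100.820. Worst-case = [-100.820 - 2.074, -100.820 + 2.414] = [-102.894, -98.406]. RSS = √0.611052 = 0.782.

nominal=-100.820 wc=[-102.894,-98.406] rss=0.782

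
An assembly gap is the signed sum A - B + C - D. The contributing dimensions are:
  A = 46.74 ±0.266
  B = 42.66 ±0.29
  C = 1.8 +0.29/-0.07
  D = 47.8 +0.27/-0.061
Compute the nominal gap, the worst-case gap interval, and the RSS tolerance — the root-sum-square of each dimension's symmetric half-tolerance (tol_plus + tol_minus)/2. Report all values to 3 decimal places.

nominal=-41.920 wc=[-42.816,-41.013] rss=0.463

Stack each dimension's contribution:
  +A: nom +46.740 → Σnom=46.740; wc +0.266/-0.266 → slack +0.266/-0.266; half-tol=0.266, Σhalf²=0.070756
  -B: nom -42.660 → Σnom=4.080; wc +0.290/-0.290 → slack +0.556/-0.556; half-tol=0.290, Σhalf²=0.154856
  +C: nom +1.800 → Σnom=5.880; wc +0.290/-0.070 → slack +0.846/-0.626; half-tol=0.180, Σhalf²=0.187256
  -D: nom -47.800 → Σnom=-41.920; wc +0.061/-0.270 → slack +0.907/-0.896; half-tol=0.166, Σhalf²=0.214646
Nominal = -41.920. Worst-case = [-41.920 - 0.896, -41.920 + 0.907] = [-42.816, -41.013]. RSS = √0.214646 = 0.463.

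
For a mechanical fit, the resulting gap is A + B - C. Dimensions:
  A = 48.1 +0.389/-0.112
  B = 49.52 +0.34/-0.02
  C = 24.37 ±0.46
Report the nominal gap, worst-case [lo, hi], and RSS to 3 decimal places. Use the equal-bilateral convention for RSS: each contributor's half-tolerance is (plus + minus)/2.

Stack each dimension's contribution:
  +A: nom +48.100 → Σnom=48.100; wc +0.389/-0.112 → slack +0.389/-0.112; half-tol=0.251, Σhalf²=0.062750
  +B: nom +49.520 → Σnom=97.620; wc +0.340/-0.020 → slack +0.729/-0.132; half-tol=0.180, Σhalf²=0.095150
  -C: nom -24.370 → Σnom=73.250; wc +0.460/-0.460 → slack +1.189/-0.592; half-tol=0.460, Σhalf²=0.306750
Nominal = 73.250. Worst-case = [73.250 - 0.592, 73.250 + 1.189] = [72.658, 74.439]. RSS = √0.306750 = 0.554.

nominal=73.250 wc=[72.658,74.439] rss=0.554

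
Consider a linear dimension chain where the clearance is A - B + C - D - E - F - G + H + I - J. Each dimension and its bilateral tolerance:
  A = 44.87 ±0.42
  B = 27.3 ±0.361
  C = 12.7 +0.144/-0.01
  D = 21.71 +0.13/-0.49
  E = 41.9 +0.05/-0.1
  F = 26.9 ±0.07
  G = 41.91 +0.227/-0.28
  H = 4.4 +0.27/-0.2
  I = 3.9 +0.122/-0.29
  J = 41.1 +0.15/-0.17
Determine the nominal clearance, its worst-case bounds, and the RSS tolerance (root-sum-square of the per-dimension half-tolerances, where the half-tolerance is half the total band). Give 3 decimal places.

nominal=-134.950 wc=[-136.858,-132.523] rss=0.779

Stack each dimension's contribution:
  +A: nom +44.870 → Σnom=44.870; wc +0.420/-0.420 → slack +0.420/-0.420; half-tol=0.420, Σhalf²=0.176400
  -B: nom -27.300 → Σnom=17.570; wc +0.361/-0.361 → slack +0.781/-0.781; half-tol=0.361, Σhalf²=0.306721
  +C: nom +12.700 → Σnom=30.270; wc +0.144/-0.010 → slack +0.925/-0.791; half-tol=0.077, Σhalf²=0.312650
  -D: nom -21.710 → Σnom=8.560; wc +0.490/-0.130 → slack +1.415/-0.921; half-tol=0.310, Σhalf²=0.408750
  -E: nom -41.900 → Σnom=-33.340; wc +0.100/-0.050 → slack +1.515/-0.971; half-tol=0.075, Σhalf²=0.414375
  -F: nom -26.900 → Σnom=-60.240; wc +0.070/-0.070 → slack +1.585/-1.041; half-tol=0.070, Σhalf²=0.419275
  -G: nom -41.910 → Σnom=-102.150; wc +0.280/-0.227 → slack +1.865/-1.268; half-tol=0.254, Σhalf²=0.483537
  +H: nom +4.400 → Σnom=-97.750; wc +0.270/-0.200 → slack +2.135/-1.468; half-tol=0.235, Σhalf²=0.538762
  +I: nom +3.900 → Σnom=-93.850; wc +0.122/-0.290 → slack +2.257/-1.758; half-tol=0.206, Σhalf²=0.581198
  -J: nom -41.100 → Σnom=-134.950; wc +0.170/-0.150 → slack +2.427/-1.908; half-tol=0.160, Σhalf²=0.606798
Nominal = -134.950. Worst-case = [-134.950 - 1.908, -134.950 + 2.427] = [-136.858, -132.523]. RSS = √0.606798 = 0.779.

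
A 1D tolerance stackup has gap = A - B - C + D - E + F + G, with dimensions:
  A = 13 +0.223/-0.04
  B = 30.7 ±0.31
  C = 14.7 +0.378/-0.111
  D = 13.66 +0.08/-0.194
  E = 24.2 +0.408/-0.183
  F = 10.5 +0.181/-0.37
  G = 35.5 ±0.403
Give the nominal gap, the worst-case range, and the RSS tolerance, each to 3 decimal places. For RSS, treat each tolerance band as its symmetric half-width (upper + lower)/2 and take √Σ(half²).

Stack each dimension's contribution:
  +A: nom +13.000 → Σnom=13.000; wc +0.223/-0.040 → slack +0.223/-0.040; half-tol=0.132, Σhalf²=0.017292
  -B: nom -30.700 → Σnom=-17.700; wc +0.310/-0.310 → slack +0.533/-0.350; half-tol=0.310, Σhalf²=0.113392
  -C: nom -14.700 → Σnom=-32.400; wc +0.111/-0.378 → slack +0.644/-0.728; half-tol=0.244, Σhalf²=0.173173
  +D: nom +13.660 → Σnom=-18.740; wc +0.080/-0.194 → slack +0.724/-0.922; half-tol=0.137, Σhalf²=0.191942
  -E: nom -24.200 → Σnom=-42.940; wc +0.183/-0.408 → slack +0.907/-1.330; half-tol=0.295, Σhalf²=0.279262
  +F: nom +10.500 → Σnom=-32.440; wc +0.181/-0.370 → slack +1.088/-1.700; half-tol=0.275, Σhalf²=0.355162
  +G: nom +35.500 → Σnom=3.060; wc +0.403/-0.403 → slack +1.491/-2.103; half-tol=0.403, Σhalf²=0.517571
Nominal = 3.060. Worst-case = [3.060 - 2.103, 3.060 + 1.491] = [0.957, 4.551]. RSS = √0.517571 = 0.719.

nominal=3.060 wc=[0.957,4.551] rss=0.719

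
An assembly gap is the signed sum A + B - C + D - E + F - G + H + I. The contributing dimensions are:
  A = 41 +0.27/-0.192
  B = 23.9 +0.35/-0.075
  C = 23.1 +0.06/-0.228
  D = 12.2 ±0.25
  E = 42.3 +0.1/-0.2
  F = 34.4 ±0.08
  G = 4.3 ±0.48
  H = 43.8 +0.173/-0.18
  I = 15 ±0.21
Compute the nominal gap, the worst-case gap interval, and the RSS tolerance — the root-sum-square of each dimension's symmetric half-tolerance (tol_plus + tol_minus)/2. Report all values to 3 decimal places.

Stack each dimension's contribution:
  +A: nom +41.000 → Σnom=41.000; wc +0.270/-0.192 → slack +0.270/-0.192; half-tol=0.231, Σhalf²=0.053361
  +B: nom +23.900 → Σnom=64.900; wc +0.350/-0.075 → slack +0.620/-0.267; half-tol=0.212, Σhalf²=0.098517
  -C: nom -23.100 → Σnom=41.800; wc +0.228/-0.060 → slack +0.848/-0.327; half-tol=0.144, Σhalf²=0.119253
  +D: nom +12.200 → Σnom=54.000; wc +0.250/-0.250 → slack +1.098/-0.577; half-tol=0.250, Σhalf²=0.181753
  -E: nom -42.300 → Σnom=11.700; wc +0.200/-0.100 → slack +1.298/-0.677; half-tol=0.150, Σhalf²=0.204253
  +F: nom +34.400 → Σnom=46.100; wc +0.080/-0.080 → slack +1.378/-0.757; half-tol=0.080, Σhalf²=0.210653
  -G: nom -4.300 → Σnom=41.800; wc +0.480/-0.480 → slack +1.858/-1.237; half-tol=0.480, Σhalf²=0.441053
  +H: nom +43.800 → Σnom=85.600; wc +0.173/-0.180 → slack +2.031/-1.417; half-tol=0.176, Σhalf²=0.472205
  +I: nom +15.000 → Σnom=100.600; wc +0.210/-0.210 → slack +2.241/-1.627; half-tol=0.210, Σhalf²=0.516305
Nominal = 100.600. Worst-case = [100.600 - 1.627, 100.600 + 2.241] = [98.973, 102.841]. RSS = √0.516305 = 0.719.

nominal=100.600 wc=[98.973,102.841] rss=0.719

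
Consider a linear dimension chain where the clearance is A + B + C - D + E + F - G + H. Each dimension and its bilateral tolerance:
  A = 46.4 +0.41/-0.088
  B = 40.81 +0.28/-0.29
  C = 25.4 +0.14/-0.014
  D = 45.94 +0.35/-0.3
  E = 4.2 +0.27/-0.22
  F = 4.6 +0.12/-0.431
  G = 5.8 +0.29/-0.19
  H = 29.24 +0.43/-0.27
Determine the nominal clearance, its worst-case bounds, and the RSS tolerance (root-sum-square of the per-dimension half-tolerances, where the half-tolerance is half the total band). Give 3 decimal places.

nominal=98.910 wc=[96.957,101.050] rss=0.756

Stack each dimension's contribution:
  +A: nom +46.400 → Σnom=46.400; wc +0.410/-0.088 → slack +0.410/-0.088; half-tol=0.249, Σhalf²=0.062001
  +B: nom +40.810 → Σnom=87.210; wc +0.280/-0.290 → slack +0.690/-0.378; half-tol=0.285, Σhalf²=0.143226
  +C: nom +25.400 → Σnom=112.610; wc +0.140/-0.014 → slack +0.830/-0.392; half-tol=0.077, Σhalf²=0.149155
  -D: nom -45.940 → Σnom=66.670; wc +0.300/-0.350 → slack +1.130/-0.742; half-tol=0.325, Σhalf²=0.254780
  +E: nom +4.200 → Σnom=70.870; wc +0.270/-0.220 → slack +1.400/-0.962; half-tol=0.245, Σhalf²=0.314805
  +F: nom +4.600 → Σnom=75.470; wc +0.120/-0.431 → slack +1.520/-1.393; half-tol=0.275, Σhalf²=0.390705
  -G: nom -5.800 → Σnom=69.670; wc +0.190/-0.290 → slack +1.710/-1.683; half-tol=0.240, Σhalf²=0.448305
  +H: nom +29.240 → Σnom=98.910; wc +0.430/-0.270 → slack +2.140/-1.953; half-tol=0.350, Σhalf²=0.570805
Nominal = 98.910. Worst-case = [98.910 - 1.953, 98.910 + 2.140] = [96.957, 101.050]. RSS = √0.570805 = 0.756.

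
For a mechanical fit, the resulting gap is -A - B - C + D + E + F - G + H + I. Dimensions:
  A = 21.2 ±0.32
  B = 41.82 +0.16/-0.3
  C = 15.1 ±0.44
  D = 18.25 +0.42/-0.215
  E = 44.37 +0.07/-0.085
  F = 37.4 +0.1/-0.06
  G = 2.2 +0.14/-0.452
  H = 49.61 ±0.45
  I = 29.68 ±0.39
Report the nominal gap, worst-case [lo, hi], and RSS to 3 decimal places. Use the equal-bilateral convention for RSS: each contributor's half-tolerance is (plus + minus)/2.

nominal=98.990 wc=[96.730,101.932] rss=0.951

Stack each dimension's contribution:
  -A: nom -21.200 → Σnom=-21.200; wc +0.320/-0.320 → slack +0.320/-0.320; half-tol=0.320, Σhalf²=0.102400
  -B: nom -41.820 → Σnom=-63.020; wc +0.300/-0.160 → slack +0.620/-0.480; half-tol=0.230, Σhalf²=0.155300
  -C: nom -15.100 → Σnom=-78.120; wc +0.440/-0.440 → slack +1.060/-0.920; half-tol=0.440, Σhalf²=0.348900
  +D: nom +18.250 → Σnom=-59.870; wc +0.420/-0.215 → slack +1.480/-1.135; half-tol=0.318, Σhalf²=0.449706
  +E: nom +44.370 → Σnom=-15.500; wc +0.070/-0.085 → slack +1.550/-1.220; half-tol=0.078, Σhalf²=0.455712
  +F: nom +37.400 → Σnom=21.900; wc +0.100/-0.060 → slack +1.650/-1.280; half-tol=0.080, Σhalf²=0.462112
  -G: nom -2.200 → Σnom=19.700; wc +0.452/-0.140 → slack +2.102/-1.420; half-tol=0.296, Σhalf²=0.549729
  +H: nom +49.610 → Σnom=69.310; wc +0.450/-0.450 → slack +2.552/-1.870; half-tol=0.450, Σhalf²=0.752229
  +I: nom +29.680 → Σnom=98.990; wc +0.390/-0.390 → slack +2.942/-2.260; half-tol=0.390, Σhalf²=0.904329
Nominal = 98.990. Worst-case = [98.990 - 2.260, 98.990 + 2.942] = [96.730, 101.932]. RSS = √0.904329 = 0.951.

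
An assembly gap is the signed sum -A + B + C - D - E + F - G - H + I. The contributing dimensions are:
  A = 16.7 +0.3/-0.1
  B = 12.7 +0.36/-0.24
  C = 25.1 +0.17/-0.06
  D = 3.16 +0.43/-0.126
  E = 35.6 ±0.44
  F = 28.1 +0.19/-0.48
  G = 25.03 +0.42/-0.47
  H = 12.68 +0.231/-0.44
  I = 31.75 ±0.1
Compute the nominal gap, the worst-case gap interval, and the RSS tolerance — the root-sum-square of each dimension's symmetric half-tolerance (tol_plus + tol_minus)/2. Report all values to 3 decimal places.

nominal=4.480 wc=[1.779,6.876] rss=0.920

Stack each dimension's contribution:
  -A: nom -16.700 → Σnom=-16.700; wc +0.100/-0.300 → slack +0.100/-0.300; half-tol=0.200, Σhalf²=0.040000
  +B: nom +12.700 → Σnom=-4.000; wc +0.360/-0.240 → slack +0.460/-0.540; half-tol=0.300, Σhalf²=0.130000
  +C: nom +25.100 → Σnom=21.100; wc +0.170/-0.060 → slack +0.630/-0.600; half-tol=0.115, Σhalf²=0.143225
  -D: nom -3.160 → Σnom=17.940; wc +0.126/-0.430 → slack +0.756/-1.030; half-tol=0.278, Σhalf²=0.220509
  -E: nom -35.600 → Σnom=-17.660; wc +0.440/-0.440 → slack +1.196/-1.470; half-tol=0.440, Σhalf²=0.414109
  +F: nom +28.100 → Σnom=10.440; wc +0.190/-0.480 → slack +1.386/-1.950; half-tol=0.335, Σhalf²=0.526334
  -G: nom -25.030 → Σnom=-14.590; wc +0.470/-0.420 → slack +1.856/-2.370; half-tol=0.445, Σhalf²=0.724359
  -H: nom -12.680 → Σnom=-27.270; wc +0.440/-0.231 → slack +2.296/-2.601; half-tol=0.336, Σhalf²=0.836919
  +I: nom +31.750 → Σnom=4.480; wc +0.100/-0.100 → slack +2.396/-2.701; half-tol=0.100, Σhalf²=0.846919
Nominal = 4.480. Worst-case = [4.480 - 2.701, 4.480 + 2.396] = [1.779, 6.876]. RSS = √0.846919 = 0.920.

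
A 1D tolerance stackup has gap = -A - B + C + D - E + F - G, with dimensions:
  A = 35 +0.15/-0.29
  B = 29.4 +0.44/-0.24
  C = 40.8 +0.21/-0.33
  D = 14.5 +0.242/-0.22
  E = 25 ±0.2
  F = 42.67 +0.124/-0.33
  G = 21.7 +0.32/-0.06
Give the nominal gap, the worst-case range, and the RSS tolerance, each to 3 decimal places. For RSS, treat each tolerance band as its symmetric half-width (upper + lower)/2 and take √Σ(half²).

nominal=-13.130 wc=[-15.120,-11.764] rss=0.646

Stack each dimension's contribution:
  -A: nom -35.000 → Σnom=-35.000; wc +0.290/-0.150 → slack +0.290/-0.150; half-tol=0.220, Σhalf²=0.048400
  -B: nom -29.400 → Σnom=-64.400; wc +0.240/-0.440 → slack +0.530/-0.590; half-tol=0.340, Σhalf²=0.164000
  +C: nom +40.800 → Σnom=-23.600; wc +0.210/-0.330 → slack +0.740/-0.920; half-tol=0.270, Σhalf²=0.236900
  +D: nom +14.500 → Σnom=-9.100; wc +0.242/-0.220 → slack +0.982/-1.140; half-tol=0.231, Σhalf²=0.290261
  -E: nom -25.000 → Σnom=-34.100; wc +0.200/-0.200 → slack +1.182/-1.340; half-tol=0.200, Σhalf²=0.330261
  +F: nom +42.670 → Σnom=8.570; wc +0.124/-0.330 → slack +1.306/-1.670; half-tol=0.227, Σhalf²=0.381790
  -G: nom -21.700 → Σnom=-13.130; wc +0.060/-0.320 → slack +1.366/-1.990; half-tol=0.190, Σhalf²=0.417890
Nominal = -13.130. Worst-case = [-13.130 - 1.990, -13.130 + 1.366] = [-15.120, -11.764]. RSS = √0.417890 = 0.646.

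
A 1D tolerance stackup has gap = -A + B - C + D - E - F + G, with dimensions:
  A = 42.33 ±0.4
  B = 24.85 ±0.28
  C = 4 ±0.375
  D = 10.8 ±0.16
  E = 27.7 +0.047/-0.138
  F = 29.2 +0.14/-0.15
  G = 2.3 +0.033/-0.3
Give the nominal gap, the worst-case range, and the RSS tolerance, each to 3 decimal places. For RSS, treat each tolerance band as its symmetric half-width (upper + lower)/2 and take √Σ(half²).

Stack each dimension's contribution:
  -A: nom -42.330 → Σnom=-42.330; wc +0.400/-0.400 → slack +0.400/-0.400; half-tol=0.400, Σhalf²=0.160000
  +B: nom +24.850 → Σnom=-17.480; wc +0.280/-0.280 → slack +0.680/-0.680; half-tol=0.280, Σhalf²=0.238400
  -C: nom -4.000 → Σnom=-21.480; wc +0.375/-0.375 → slack +1.055/-1.055; half-tol=0.375, Σhalf²=0.379025
  +D: nom +10.800 → Σnom=-10.680; wc +0.160/-0.160 → slack +1.215/-1.215; half-tol=0.160, Σhalf²=0.404625
  -E: nom -27.700 → Σnom=-38.380; wc +0.138/-0.047 → slack +1.353/-1.262; half-tol=0.092, Σhalf²=0.413181
  -F: nom -29.200 → Σnom=-67.580; wc +0.150/-0.140 → slack +1.503/-1.402; half-tol=0.145, Σhalf²=0.434206
  +G: nom +2.300 → Σnom=-65.280; wc +0.033/-0.300 → slack +1.536/-1.702; half-tol=0.166, Σhalf²=0.461929
Nominal = -65.280. Worst-case = [-65.280 - 1.702, -65.280 + 1.536] = [-66.982, -63.744]. RSS = √0.461929 = 0.680.

nominal=-65.280 wc=[-66.982,-63.744] rss=0.680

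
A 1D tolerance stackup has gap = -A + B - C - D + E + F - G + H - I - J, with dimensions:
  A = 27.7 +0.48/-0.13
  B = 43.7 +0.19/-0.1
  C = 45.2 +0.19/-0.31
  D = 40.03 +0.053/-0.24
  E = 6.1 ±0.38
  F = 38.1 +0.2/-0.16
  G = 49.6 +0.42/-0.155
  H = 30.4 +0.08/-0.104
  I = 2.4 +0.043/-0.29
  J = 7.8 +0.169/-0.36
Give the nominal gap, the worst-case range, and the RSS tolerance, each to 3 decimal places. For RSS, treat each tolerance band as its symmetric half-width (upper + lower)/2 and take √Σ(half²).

Stack each dimension's contribution:
  -A: nom -27.700 → Σnom=-27.700; wc +0.130/-0.480 → slack +0.130/-0.480; half-tol=0.305, Σhalf²=0.093025
  +B: nom +43.700 → Σnom=16.000; wc +0.190/-0.100 → slack +0.320/-0.580; half-tol=0.145, Σhalf²=0.114050
  -C: nom -45.200 → Σnom=-29.200; wc +0.310/-0.190 → slack +0.630/-0.770; half-tol=0.250, Σhalf²=0.176550
  -D: nom -40.030 → Σnom=-69.230; wc +0.240/-0.053 → slack +0.870/-0.823; half-tol=0.146, Σhalf²=0.198012
  +E: nom +6.100 → Σnom=-63.130; wc +0.380/-0.380 → slack +1.250/-1.203; half-tol=0.380, Σhalf²=0.342412
  +F: nom +38.100 → Σnom=-25.030; wc +0.200/-0.160 → slack +1.450/-1.363; half-tol=0.180, Σhalf²=0.374812
  -G: nom -49.600 → Σnom=-74.630; wc +0.155/-0.420 → slack +1.605/-1.783; half-tol=0.287, Σhalf²=0.457468
  +H: nom +30.400 → Σnom=-44.230; wc +0.080/-0.104 → slack +1.685/-1.887; half-tol=0.092, Σhalf²=0.465932
  -I: nom -2.400 → Σnom=-46.630; wc +0.290/-0.043 → slack +1.975/-1.930; half-tol=0.166, Σhalf²=0.493655
  -J: nom -7.800 → Σnom=-54.430; wc +0.360/-0.169 → slack +2.335/-2.099; half-tol=0.265, Σhalf²=0.563615
Nominal = -54.430. Worst-case = [-54.430 - 2.099, -54.430 + 2.335] = [-56.529, -52.095]. RSS = √0.563615 = 0.751.

nominal=-54.430 wc=[-56.529,-52.095] rss=0.751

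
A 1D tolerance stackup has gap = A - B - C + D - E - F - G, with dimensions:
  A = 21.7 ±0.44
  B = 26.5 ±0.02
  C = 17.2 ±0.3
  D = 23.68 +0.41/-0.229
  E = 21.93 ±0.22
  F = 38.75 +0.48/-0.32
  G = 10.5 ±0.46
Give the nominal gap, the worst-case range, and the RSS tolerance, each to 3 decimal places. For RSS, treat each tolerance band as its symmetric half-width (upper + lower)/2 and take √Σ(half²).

nominal=-69.500 wc=[-71.649,-67.330] rss=0.898

Stack each dimension's contribution:
  +A: nom +21.700 → Σnom=21.700; wc +0.440/-0.440 → slack +0.440/-0.440; half-tol=0.440, Σhalf²=0.193600
  -B: nom -26.500 → Σnom=-4.800; wc +0.020/-0.020 → slack +0.460/-0.460; half-tol=0.020, Σhalf²=0.194000
  -C: nom -17.200 → Σnom=-22.000; wc +0.300/-0.300 → slack +0.760/-0.760; half-tol=0.300, Σhalf²=0.284000
  +D: nom +23.680 → Σnom=1.680; wc +0.410/-0.229 → slack +1.170/-0.989; half-tol=0.320, Σhalf²=0.386080
  -E: nom -21.930 → Σnom=-20.250; wc +0.220/-0.220 → slack +1.390/-1.209; half-tol=0.220, Σhalf²=0.434480
  -F: nom -38.750 → Σnom=-59.000; wc +0.320/-0.480 → slack +1.710/-1.689; half-tol=0.400, Σhalf²=0.594480
  -G: nom -10.500 → Σnom=-69.500; wc +0.460/-0.460 → slack +2.170/-2.149; half-tol=0.460, Σhalf²=0.806080
Nominal = -69.500. Worst-case = [-69.500 - 2.149, -69.500 + 2.170] = [-71.649, -67.330]. RSS = √0.806080 = 0.898.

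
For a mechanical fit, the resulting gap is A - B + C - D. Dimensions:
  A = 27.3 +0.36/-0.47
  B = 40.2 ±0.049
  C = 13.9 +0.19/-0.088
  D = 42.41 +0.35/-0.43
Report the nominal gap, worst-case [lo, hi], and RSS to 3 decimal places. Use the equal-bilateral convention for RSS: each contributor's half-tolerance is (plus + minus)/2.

nominal=-41.410 wc=[-42.367,-40.381] rss=0.588

Stack each dimension's contribution:
  +A: nom +27.300 → Σnom=27.300; wc +0.360/-0.470 → slack +0.360/-0.470; half-tol=0.415, Σhalf²=0.172225
  -B: nom -40.200 → Σnom=-12.900; wc +0.049/-0.049 → slack +0.409/-0.519; half-tol=0.049, Σhalf²=0.174626
  +C: nom +13.900 → Σnom=1.000; wc +0.190/-0.088 → slack +0.599/-0.607; half-tol=0.139, Σhalf²=0.193947
  -D: nom -42.410 → Σnom=-41.410; wc +0.430/-0.350 → slack +1.029/-0.957; half-tol=0.390, Σhalf²=0.346047
Nominal = -41.410. Worst-case = [-41.410 - 0.957, -41.410 + 1.029] = [-42.367, -40.381]. RSS = √0.346047 = 0.588.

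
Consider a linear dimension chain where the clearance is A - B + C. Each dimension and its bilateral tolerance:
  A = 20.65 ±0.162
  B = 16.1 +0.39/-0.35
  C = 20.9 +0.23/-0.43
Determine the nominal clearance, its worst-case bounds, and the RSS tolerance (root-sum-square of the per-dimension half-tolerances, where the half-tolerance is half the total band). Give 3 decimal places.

Stack each dimension's contribution:
  +A: nom +20.650 → Σnom=20.650; wc +0.162/-0.162 → slack +0.162/-0.162; half-tol=0.162, Σhalf²=0.026244
  -B: nom -16.100 → Σnom=4.550; wc +0.350/-0.390 → slack +0.512/-0.552; half-tol=0.370, Σhalf²=0.163144
  +C: nom +20.900 → Σnom=25.450; wc +0.230/-0.430 → slack +0.742/-0.982; half-tol=0.330, Σhalf²=0.272044
Nominal = 25.450. Worst-case = [25.450 - 0.982, 25.450 + 0.742] = [24.468, 26.192]. RSS = √0.272044 = 0.522.

nominal=25.450 wc=[24.468,26.192] rss=0.522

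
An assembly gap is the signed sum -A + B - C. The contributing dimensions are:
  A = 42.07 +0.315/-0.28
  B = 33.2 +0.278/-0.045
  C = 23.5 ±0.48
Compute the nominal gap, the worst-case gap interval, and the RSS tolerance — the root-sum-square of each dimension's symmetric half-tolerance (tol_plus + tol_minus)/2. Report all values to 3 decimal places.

nominal=-32.370 wc=[-33.210,-31.332] rss=0.587

Stack each dimension's contribution:
  -A: nom -42.070 → Σnom=-42.070; wc +0.280/-0.315 → slack +0.280/-0.315; half-tol=0.297, Σhalf²=0.088506
  +B: nom +33.200 → Σnom=-8.870; wc +0.278/-0.045 → slack +0.558/-0.360; half-tol=0.162, Σhalf²=0.114588
  -C: nom -23.500 → Σnom=-32.370; wc +0.480/-0.480 → slack +1.038/-0.840; half-tol=0.480, Σhalf²=0.344988
Nominal = -32.370. Worst-case = [-32.370 - 0.840, -32.370 + 1.038] = [-33.210, -31.332]. RSS = √0.344988 = 0.587.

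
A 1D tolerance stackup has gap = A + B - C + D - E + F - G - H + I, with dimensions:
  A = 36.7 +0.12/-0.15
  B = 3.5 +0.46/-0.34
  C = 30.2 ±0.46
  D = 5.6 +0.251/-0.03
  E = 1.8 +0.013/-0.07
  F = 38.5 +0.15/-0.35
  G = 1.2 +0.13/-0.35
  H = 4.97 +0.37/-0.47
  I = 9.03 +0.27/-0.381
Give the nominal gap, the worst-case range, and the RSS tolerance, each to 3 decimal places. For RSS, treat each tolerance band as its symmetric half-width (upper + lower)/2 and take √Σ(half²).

Stack each dimension's contribution:
  +A: nom +36.700 → Σnom=36.700; wc +0.120/-0.150 → slack +0.120/-0.150; half-tol=0.135, Σhalf²=0.018225
  +B: nom +3.500 → Σnom=40.200; wc +0.460/-0.340 → slack +0.580/-0.490; half-tol=0.400, Σhalf²=0.178225
  -C: nom -30.200 → Σnom=10.000; wc +0.460/-0.460 → slack +1.040/-0.950; half-tol=0.460, Σhalf²=0.389825
  +D: nom +5.600 → Σnom=15.600; wc +0.251/-0.030 → slack +1.291/-0.980; half-tol=0.141, Σhalf²=0.409565
  -E: nom -1.800 → Σnom=13.800; wc +0.070/-0.013 → slack +1.361/-0.993; half-tol=0.042, Σhalf²=0.411288
  +F: nom +38.500 → Σnom=52.300; wc +0.150/-0.350 → slack +1.511/-1.343; half-tol=0.250, Σhalf²=0.473788
  -G: nom -1.200 → Σnom=51.100; wc +0.350/-0.130 → slack +1.861/-1.473; half-tol=0.240, Σhalf²=0.531388
  -H: nom -4.970 → Σnom=46.130; wc +0.470/-0.370 → slack +2.331/-1.843; half-tol=0.420, Σhalf²=0.707788
  +I: nom +9.030 → Σnom=55.160; wc +0.270/-0.381 → slack +2.601/-2.224; half-tol=0.326, Σhalf²=0.813738
Nominal = 55.160. Worst-case = [55.160 - 2.224, 55.160 + 2.601] = [52.936, 57.761]. RSS = √0.813738 = 0.902.

nominal=55.160 wc=[52.936,57.761] rss=0.902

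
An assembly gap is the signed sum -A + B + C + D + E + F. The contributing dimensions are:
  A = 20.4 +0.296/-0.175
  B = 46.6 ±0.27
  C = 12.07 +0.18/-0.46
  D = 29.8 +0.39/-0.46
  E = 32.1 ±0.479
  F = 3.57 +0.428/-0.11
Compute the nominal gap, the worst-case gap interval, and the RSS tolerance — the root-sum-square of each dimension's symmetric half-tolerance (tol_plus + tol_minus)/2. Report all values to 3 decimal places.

Stack each dimension's contribution:
  -A: nom -20.400 → Σnom=-20.400; wc +0.175/-0.296 → slack +0.175/-0.296; half-tol=0.235, Σhalf²=0.055460
  +B: nom +46.600 → Σnom=26.200; wc +0.270/-0.270 → slack +0.445/-0.566; half-tol=0.270, Σhalf²=0.128360
  +C: nom +12.070 → Σnom=38.270; wc +0.180/-0.460 → slack +0.625/-1.026; half-tol=0.320, Σhalf²=0.230760
  +D: nom +29.800 → Σnom=68.070; wc +0.390/-0.460 → slack +1.015/-1.486; half-tol=0.425, Σhalf²=0.411385
  +E: nom +32.100 → Σnom=100.170; wc +0.479/-0.479 → slack +1.494/-1.965; half-tol=0.479, Σhalf²=0.640826
  +F: nom +3.570 → Σnom=103.740; wc +0.428/-0.110 → slack +1.922/-2.075; half-tol=0.269, Σhalf²=0.713187
Nominal = 103.740. Worst-case = [103.740 - 2.075, 103.740 + 1.922] = [101.665, 105.662]. RSS = √0.713187 = 0.845.

nominal=103.740 wc=[101.665,105.662] rss=0.845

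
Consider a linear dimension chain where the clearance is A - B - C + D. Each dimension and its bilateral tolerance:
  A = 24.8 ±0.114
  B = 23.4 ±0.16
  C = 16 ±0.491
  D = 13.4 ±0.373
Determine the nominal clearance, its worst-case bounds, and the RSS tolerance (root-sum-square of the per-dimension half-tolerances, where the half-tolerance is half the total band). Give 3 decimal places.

nominal=-1.200 wc=[-2.338,-0.062] rss=0.647

Stack each dimension's contribution:
  +A: nom +24.800 → Σnom=24.800; wc +0.114/-0.114 → slack +0.114/-0.114; half-tol=0.114, Σhalf²=0.012996
  -B: nom -23.400 → Σnom=1.400; wc +0.160/-0.160 → slack +0.274/-0.274; half-tol=0.160, Σhalf²=0.038596
  -C: nom -16.000 → Σnom=-14.600; wc +0.491/-0.491 → slack +0.765/-0.765; half-tol=0.491, Σhalf²=0.279677
  +D: nom +13.400 → Σnom=-1.200; wc +0.373/-0.373 → slack +1.138/-1.138; half-tol=0.373, Σhalf²=0.418806
Nominal = -1.200. Worst-case = [-1.200 - 1.138, -1.200 + 1.138] = [-2.338, -0.062]. RSS = √0.418806 = 0.647.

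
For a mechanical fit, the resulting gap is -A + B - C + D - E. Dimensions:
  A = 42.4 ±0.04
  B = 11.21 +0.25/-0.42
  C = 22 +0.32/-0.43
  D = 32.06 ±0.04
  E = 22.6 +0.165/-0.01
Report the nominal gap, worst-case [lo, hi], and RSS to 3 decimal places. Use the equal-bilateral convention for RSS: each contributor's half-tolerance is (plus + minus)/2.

nominal=-43.730 wc=[-44.715,-42.960] rss=0.514

Stack each dimension's contribution:
  -A: nom -42.400 → Σnom=-42.400; wc +0.040/-0.040 → slack +0.040/-0.040; half-tol=0.040, Σhalf²=0.001600
  +B: nom +11.210 → Σnom=-31.190; wc +0.250/-0.420 → slack +0.290/-0.460; half-tol=0.335, Σhalf²=0.113825
  -C: nom -22.000 → Σnom=-53.190; wc +0.430/-0.320 → slack +0.720/-0.780; half-tol=0.375, Σhalf²=0.254450
  +D: nom +32.060 → Σnom=-21.130; wc +0.040/-0.040 → slack +0.760/-0.820; half-tol=0.040, Σhalf²=0.256050
  -E: nom -22.600 → Σnom=-43.730; wc +0.010/-0.165 → slack +0.770/-0.985; half-tol=0.088, Σhalf²=0.263706
Nominal = -43.730. Worst-case = [-43.730 - 0.985, -43.730 + 0.770] = [-44.715, -42.960]. RSS = √0.263706 = 0.514.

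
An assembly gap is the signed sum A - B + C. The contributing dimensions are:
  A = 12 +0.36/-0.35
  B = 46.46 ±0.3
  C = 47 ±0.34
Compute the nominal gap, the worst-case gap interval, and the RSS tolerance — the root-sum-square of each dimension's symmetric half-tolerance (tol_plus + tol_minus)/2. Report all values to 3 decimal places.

Stack each dimension's contribution:
  +A: nom +12.000 → Σnom=12.000; wc +0.360/-0.350 → slack +0.360/-0.350; half-tol=0.355, Σhalf²=0.126025
  -B: nom -46.460 → Σnom=-34.460; wc +0.300/-0.300 → slack +0.660/-0.650; half-tol=0.300, Σhalf²=0.216025
  +C: nom +47.000 → Σnom=12.540; wc +0.340/-0.340 → slack +1.000/-0.990; half-tol=0.340, Σhalf²=0.331625
Nominal = 12.540. Worst-case = [12.540 - 0.990, 12.540 + 1.000] = [11.550, 13.540]. RSS = √0.331625 = 0.576.

nominal=12.540 wc=[11.550,13.540] rss=0.576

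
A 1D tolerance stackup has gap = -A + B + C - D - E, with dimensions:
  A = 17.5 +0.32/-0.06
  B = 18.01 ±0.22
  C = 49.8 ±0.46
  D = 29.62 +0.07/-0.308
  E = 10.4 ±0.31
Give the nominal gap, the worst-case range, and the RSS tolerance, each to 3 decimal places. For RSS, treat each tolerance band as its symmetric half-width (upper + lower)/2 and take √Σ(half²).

nominal=10.290 wc=[8.910,11.648] rss=0.654

Stack each dimension's contribution:
  -A: nom -17.500 → Σnom=-17.500; wc +0.060/-0.320 → slack +0.060/-0.320; half-tol=0.190, Σhalf²=0.036100
  +B: nom +18.010 → Σnom=0.510; wc +0.220/-0.220 → slack +0.280/-0.540; half-tol=0.220, Σhalf²=0.084500
  +C: nom +49.800 → Σnom=50.310; wc +0.460/-0.460 → slack +0.740/-1.000; half-tol=0.460, Σhalf²=0.296100
  -D: nom -29.620 → Σnom=20.690; wc +0.308/-0.070 → slack +1.048/-1.070; half-tol=0.189, Σhalf²=0.331821
  -E: nom -10.400 → Σnom=10.290; wc +0.310/-0.310 → slack +1.358/-1.380; half-tol=0.310, Σhalf²=0.427921
Nominal = 10.290. Worst-case = [10.290 - 1.380, 10.290 + 1.358] = [8.910, 11.648]. RSS = √0.427921 = 0.654.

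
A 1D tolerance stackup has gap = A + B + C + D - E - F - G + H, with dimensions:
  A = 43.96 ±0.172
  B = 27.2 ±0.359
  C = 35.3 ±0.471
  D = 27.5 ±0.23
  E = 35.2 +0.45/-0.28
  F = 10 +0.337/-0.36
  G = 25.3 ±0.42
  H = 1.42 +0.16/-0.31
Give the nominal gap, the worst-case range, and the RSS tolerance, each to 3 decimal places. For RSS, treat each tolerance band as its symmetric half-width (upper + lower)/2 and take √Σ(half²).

nominal=64.880 wc=[62.131,67.332] rss=0.959

Stack each dimension's contribution:
  +A: nom +43.960 → Σnom=43.960; wc +0.172/-0.172 → slack +0.172/-0.172; half-tol=0.172, Σhalf²=0.029584
  +B: nom +27.200 → Σnom=71.160; wc +0.359/-0.359 → slack +0.531/-0.531; half-tol=0.359, Σhalf²=0.158465
  +C: nom +35.300 → Σnom=106.460; wc +0.471/-0.471 → slack +1.002/-1.002; half-tol=0.471, Σhalf²=0.380306
  +D: nom +27.500 → Σnom=133.960; wc +0.230/-0.230 → slack +1.232/-1.232; half-tol=0.230, Σhalf²=0.433206
  -E: nom -35.200 → Σnom=98.760; wc +0.280/-0.450 → slack +1.512/-1.682; half-tol=0.365, Σhalf²=0.566431
  -F: nom -10.000 → Σnom=88.760; wc +0.360/-0.337 → slack +1.872/-2.019; half-tol=0.349, Σhalf²=0.687883
  -G: nom -25.300 → Σnom=63.460; wc +0.420/-0.420 → slack +2.292/-2.439; half-tol=0.420, Σhalf²=0.864283
  +H: nom +1.420 → Σnom=64.880; wc +0.160/-0.310 → slack +2.452/-2.749; half-tol=0.235, Σhalf²=0.919508
Nominal = 64.880. Worst-case = [64.880 - 2.749, 64.880 + 2.452] = [62.131, 67.332]. RSS = √0.919508 = 0.959.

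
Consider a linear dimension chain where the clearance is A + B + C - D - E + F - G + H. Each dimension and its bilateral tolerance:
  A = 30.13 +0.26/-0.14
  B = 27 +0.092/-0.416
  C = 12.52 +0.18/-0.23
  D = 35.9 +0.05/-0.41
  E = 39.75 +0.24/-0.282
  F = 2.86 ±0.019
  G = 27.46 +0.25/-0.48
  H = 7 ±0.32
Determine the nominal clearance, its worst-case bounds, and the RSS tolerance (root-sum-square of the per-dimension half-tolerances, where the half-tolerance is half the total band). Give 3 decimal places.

nominal=-23.600 wc=[-25.265,-21.557] rss=0.710

Stack each dimension's contribution:
  +A: nom +30.130 → Σnom=30.130; wc +0.260/-0.140 → slack +0.260/-0.140; half-tol=0.200, Σhalf²=0.040000
  +B: nom +27.000 → Σnom=57.130; wc +0.092/-0.416 → slack +0.352/-0.556; half-tol=0.254, Σhalf²=0.104516
  +C: nom +12.520 → Σnom=69.650; wc +0.180/-0.230 → slack +0.532/-0.786; half-tol=0.205, Σhalf²=0.146541
  -D: nom -35.900 → Σnom=33.750; wc +0.410/-0.050 → slack +0.942/-0.836; half-tol=0.230, Σhalf²=0.199441
  -E: nom -39.750 → Σnom=-6.000; wc +0.282/-0.240 → slack +1.224/-1.076; half-tol=0.261, Σhalf²=0.267562
  +F: nom +2.860 → Σnom=-3.140; wc +0.019/-0.019 → slack +1.243/-1.095; half-tol=0.019, Σhalf²=0.267923
  -G: nom -27.460 → Σnom=-30.600; wc +0.480/-0.250 → slack +1.723/-1.345; half-tol=0.365, Σhalf²=0.401148
  +H: nom +7.000 → Σnom=-23.600; wc +0.320/-0.320 → slack +2.043/-1.665; half-tol=0.320, Σhalf²=0.503548
Nominal = -23.600. Worst-case = [-23.600 - 1.665, -23.600 + 2.043] = [-25.265, -21.557]. RSS = √0.503548 = 0.710.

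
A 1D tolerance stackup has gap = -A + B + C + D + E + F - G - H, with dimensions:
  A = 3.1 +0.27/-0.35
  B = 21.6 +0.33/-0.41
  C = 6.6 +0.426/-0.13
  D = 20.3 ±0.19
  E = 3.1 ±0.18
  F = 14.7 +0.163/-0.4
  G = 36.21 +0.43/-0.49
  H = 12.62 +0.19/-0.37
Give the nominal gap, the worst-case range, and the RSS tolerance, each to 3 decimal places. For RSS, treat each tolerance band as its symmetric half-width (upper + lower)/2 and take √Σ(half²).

Stack each dimension's contribution:
  -A: nom -3.100 → Σnom=-3.100; wc +0.350/-0.270 → slack +0.350/-0.270; half-tol=0.310, Σhalf²=0.096100
  +B: nom +21.600 → Σnom=18.500; wc +0.330/-0.410 → slack +0.680/-0.680; half-tol=0.370, Σhalf²=0.233000
  +C: nom +6.600 → Σnom=25.100; wc +0.426/-0.130 → slack +1.106/-0.810; half-tol=0.278, Σhalf²=0.310284
  +D: nom +20.300 → Σnom=45.400; wc +0.190/-0.190 → slack +1.296/-1.000; half-tol=0.190, Σhalf²=0.346384
  +E: nom +3.100 → Σnom=48.500; wc +0.180/-0.180 → slack +1.476/-1.180; half-tol=0.180, Σhalf²=0.378784
  +F: nom +14.700 → Σnom=63.200; wc +0.163/-0.400 → slack +1.639/-1.580; half-tol=0.282, Σhalf²=0.458026
  -G: nom -36.210 → Σnom=26.990; wc +0.490/-0.430 → slack +2.129/-2.010; half-tol=0.460, Σhalf²=0.669626
  -H: nom -12.620 → Σnom=14.370; wc +0.370/-0.190 → slack +2.499/-2.200; half-tol=0.280, Σhalf²=0.748026
Nominal = 14.370. Worst-case = [14.370 - 2.200, 14.370 + 2.499] = [12.170, 16.869]. RSS = √0.748026 = 0.865.

nominal=14.370 wc=[12.170,16.869] rss=0.865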